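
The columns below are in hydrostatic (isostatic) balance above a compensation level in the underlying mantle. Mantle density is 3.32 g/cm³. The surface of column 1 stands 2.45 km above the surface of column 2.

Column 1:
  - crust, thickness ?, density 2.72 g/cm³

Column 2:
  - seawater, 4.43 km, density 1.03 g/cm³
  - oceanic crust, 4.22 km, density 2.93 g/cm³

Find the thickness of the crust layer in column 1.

Take the compensation level at the base of the deeper column (depth z_c below the surface of column 1) and equate Σ ρ_i t_i down to z_c; mantle fills any gap and the z_c terms cancel.
Column 1: x×2.72 + (z_c − 0 − x)×3.32
Column 2: 2.45×0 + 4.43×1.03 + 4.22×2.93 + (z_c − 2.45 − 8.65)×3.32
The z_c×3.32 term appears on both sides and cancels. Collect the known terms of each column as K = Σ(ρt)_known − 3.32 × (depth of known layers): K_1 = 0 − 3.32×0 = 0; K_2 = 16.9275 − 3.32×(2.45 + 8.65) = −19.9245.
Balance: K_1 − x×(3.32 − 2.72) = K_2, so x = (K_1 − K_2)/(3.32 − 2.72) = 19.9245/0.6 = 33.2 km.

33.2 km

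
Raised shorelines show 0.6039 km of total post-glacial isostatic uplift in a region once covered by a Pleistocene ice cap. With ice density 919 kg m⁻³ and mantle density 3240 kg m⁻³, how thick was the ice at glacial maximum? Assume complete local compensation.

2.13 km

u = t ρ_ice/ρ_m → t = u ρ_m/ρ_ice = 0.6039 km × 3240/919 = 2.13 km.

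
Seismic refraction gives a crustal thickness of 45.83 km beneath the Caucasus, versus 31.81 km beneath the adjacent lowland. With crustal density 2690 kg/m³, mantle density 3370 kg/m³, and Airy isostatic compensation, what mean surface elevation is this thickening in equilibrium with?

Excess crust Δ = 45.83 km − 31.81 km = 14.02 km, split between elevation h and root r with h + r = Δ.
Airy balance ρ_c h = (ρ_m − ρ_c) r gives r = h ρ_c/(ρ_m − ρ_c), so h (1 + ρ_c/(ρ_m − ρ_c)) = Δ, i.e. h = Δ (ρ_m − ρ_c)/ρ_m.
h = 14.02 km × 680/3370 = 2.83 km.

2.83 km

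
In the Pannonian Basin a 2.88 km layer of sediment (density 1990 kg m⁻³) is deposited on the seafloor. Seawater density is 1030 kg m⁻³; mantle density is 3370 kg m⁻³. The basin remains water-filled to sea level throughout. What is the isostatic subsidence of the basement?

Submarine loading: the sediment displaces seawater, and the subsidence is in turn flooded, so s (ρ_m − ρ_w) = t (ρ_sed − ρ_w).
s = 2.88 km × (1990 − 1030) / (3370 − 1030) = 1.18 km.

1.18 km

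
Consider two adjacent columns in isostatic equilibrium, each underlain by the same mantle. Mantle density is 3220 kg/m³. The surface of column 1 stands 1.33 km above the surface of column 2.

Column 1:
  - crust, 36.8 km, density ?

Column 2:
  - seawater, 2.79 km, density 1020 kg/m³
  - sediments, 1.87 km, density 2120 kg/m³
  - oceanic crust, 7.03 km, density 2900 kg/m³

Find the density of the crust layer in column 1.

Take the compensation level at the base of the deeper column (depth z_c below the surface of column 1) and equate Σ ρ_i t_i down to z_c; mantle fills any gap and the z_c terms cancel.
Column 1: 36.8×ρ + (z_c − 36.8)×3220
Column 2: 1.33×0 + 2.79×1020 + 1.87×2120 + 7.03×2900 + (z_c − 1.33 − 11.69)×3220
The z_c×3220 term appears on both sides and cancels. Collect the known terms of each column as K = Σ(ρt)_known − 3220 × (depth of known layers): K_1 = 0 − 3220×36.8 = −118496; K_2 = 27197.2 − 3220×(1.33 + 11.69) = −14727.2.
Balance: K_1 + 36.8×ρ = K_2, so ρ = (K_2 − K_1)/36.8 = 103769/36.8 = 2820 kg/m³.

2820 kg/m³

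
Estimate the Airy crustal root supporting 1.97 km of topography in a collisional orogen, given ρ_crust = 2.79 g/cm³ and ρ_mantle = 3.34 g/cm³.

Isostatic balance requires: the weight of the topography is balanced by the buoyancy of the root, ρ_c h = (ρ_m − ρ_c) r.
r = h · ρ_c / (ρ_m − ρ_c) = 1.97 km × 2.79 / (3.34 − 2.79) = 9.99 km.

9.99 km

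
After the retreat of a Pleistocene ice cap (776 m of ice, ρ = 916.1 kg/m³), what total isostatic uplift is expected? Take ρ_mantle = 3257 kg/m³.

218 m

Removing the load lets mantle flow back in; uplift u satisfies ρ_ice t = ρ_m u.
u = t ρ_ice/ρ_m = 776 m × 916.1/3257 = 218 m.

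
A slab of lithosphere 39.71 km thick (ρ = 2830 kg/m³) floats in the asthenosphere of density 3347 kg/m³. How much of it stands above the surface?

6.13 km

Floating equilibrium: submerged depth d = t ρ_obj/ρ_fluid = 39.71 km × 2830/3347 = 33.58 km.
Freeboard = t − d = 39.71 km − 33.58 km = 6.13 km.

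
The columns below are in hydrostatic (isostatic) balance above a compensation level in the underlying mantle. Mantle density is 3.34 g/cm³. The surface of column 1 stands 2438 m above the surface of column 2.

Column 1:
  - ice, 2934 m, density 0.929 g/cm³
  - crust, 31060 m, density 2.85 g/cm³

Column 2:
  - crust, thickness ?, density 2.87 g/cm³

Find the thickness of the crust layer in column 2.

30100 m

Take the compensation level at the base of the deeper column (depth z_c below the surface of column 1) and equate Σ ρ_i t_i down to z_c; mantle fills any gap and the z_c terms cancel.
Column 1: 2934×0.929 + 31060×2.85 + (z_c − 33994)×3.34
Column 2: 2438×0 + x×2.87 + (z_c − 2438 − 0 − x)×3.34
The z_c×3.34 term appears on both sides and cancels. Collect the known terms of each column as K = Σ(ρt)_known − 3.34 × (depth of known layers): K_1 = 91246.686 − 3.34×33994 = −22293.274; K_2 = 0 − 3.34×(2438 + 0) = −8142.92.
Balance: K_1 = K_2 − x×(3.34 − 2.87), so x = (K_2 − K_1)/(3.34 − 2.87) = 14150.4/0.47 = 30100 m.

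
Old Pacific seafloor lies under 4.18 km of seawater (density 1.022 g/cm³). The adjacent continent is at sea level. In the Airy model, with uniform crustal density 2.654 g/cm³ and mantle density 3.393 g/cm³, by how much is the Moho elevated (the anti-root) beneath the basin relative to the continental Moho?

For local isostatic compensation: replacing crust with seawater at the top is compensated by replacing crust with mantle at the base: d (ρ_c − ρ_w) = a (ρ_m − ρ_c).
a = d (ρ_c − ρ_w)/(ρ_m − ρ_c) = 4.18 km × 1.632/0.739 = 9.23 km.

9.23 km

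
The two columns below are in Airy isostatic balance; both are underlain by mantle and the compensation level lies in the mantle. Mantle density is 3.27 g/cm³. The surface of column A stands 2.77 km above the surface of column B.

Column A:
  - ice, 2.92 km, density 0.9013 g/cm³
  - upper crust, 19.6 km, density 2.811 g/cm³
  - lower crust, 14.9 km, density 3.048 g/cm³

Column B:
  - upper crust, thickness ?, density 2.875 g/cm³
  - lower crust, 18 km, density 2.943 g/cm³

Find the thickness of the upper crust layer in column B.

Take the compensation level at the base of the deeper column (depth z_c below the surface of column A) and equate Σ ρ_i t_i down to z_c; mantle fills any gap and the z_c terms cancel.
Column A: 2.92×0.9013 + 19.6×2.811 + 14.9×3.048 + (z_c − 37.42)×3.27
Column B: 2.77×0 + x×2.875 + 18×2.943 + (z_c − 2.77 − 18 − x)×3.27
The z_c×3.27 term appears on both sides and cancels. Collect the known terms of each column as K = Σ(ρt)_known − 3.27 × (depth of known layers): K_A = 103.142596 − 3.27×37.42 = −19.220804; K_B = 52.974 − 3.27×(2.77 + 18) = −14.9439.
Balance: K_A = K_B − x×(3.27 − 2.875), so x = (K_B − K_A)/(3.27 − 2.875) = 4.2769/0.395 = 10.8 km.

10.8 km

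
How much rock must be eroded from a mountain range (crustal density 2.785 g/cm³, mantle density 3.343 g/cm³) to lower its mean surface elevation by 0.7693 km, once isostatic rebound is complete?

Net drop Δ = e − u = e − e ρ_c/ρ_m = e (ρ_m − ρ_c)/ρ_m.
e = Δ ρ_m/(ρ_m − ρ_c) = 0.7693 km × 3.343/0.558 = 4.61 km.

4.61 km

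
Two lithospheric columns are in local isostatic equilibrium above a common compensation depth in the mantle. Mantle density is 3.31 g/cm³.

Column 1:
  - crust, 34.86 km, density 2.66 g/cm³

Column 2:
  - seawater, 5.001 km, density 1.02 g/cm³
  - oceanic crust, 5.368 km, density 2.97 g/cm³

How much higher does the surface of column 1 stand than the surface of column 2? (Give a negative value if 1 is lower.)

2.83 km

For any compensation level in the mantle, the mantle terms cancel and isostasy reduces to e = (Σt_1 − Σt_2) − (Σ(ρt)_1 − Σ(ρt)_2) / ρ_m.
Σt_1 = 34.86 km; Σt_2 = 10.369 km; Σ(ρt)_1 = 92.7276; Σ(ρt)_2 = 21.04398 (in km·g/cm³).
e = (34.86 − 10.369) − (92.7276 − 21.04398) / 3.31 = 2.83 km.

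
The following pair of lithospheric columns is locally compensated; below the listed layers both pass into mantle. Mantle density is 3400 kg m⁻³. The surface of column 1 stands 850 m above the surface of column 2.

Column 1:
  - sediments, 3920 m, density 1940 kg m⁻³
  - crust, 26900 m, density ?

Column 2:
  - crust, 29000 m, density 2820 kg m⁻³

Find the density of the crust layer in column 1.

Take the compensation level at the base of the deeper column (depth z_c below the surface of column 1) and equate Σ ρ_i t_i down to z_c; mantle fills any gap and the z_c terms cancel.
Column 1: 3920×1940 + 26900×ρ + (z_c − 30820)×3400
Column 2: 850×0 + 29000×2820 + (z_c − 850 − 29000)×3400
The z_c×3400 term appears on both sides and cancels. Collect the known terms of each column as K = Σ(ρt)_known − 3400 × (depth of known layers): K_1 = 7604800 − 3400×30820 = −97183200; K_2 = 81780000 − 3400×(850 + 29000) = −19710000.
Balance: K_1 + 26900×ρ = K_2, so ρ = (K_2 − K_1)/26900 = 77473200/26900 = 2880 kg m⁻³.

2880 kg m⁻³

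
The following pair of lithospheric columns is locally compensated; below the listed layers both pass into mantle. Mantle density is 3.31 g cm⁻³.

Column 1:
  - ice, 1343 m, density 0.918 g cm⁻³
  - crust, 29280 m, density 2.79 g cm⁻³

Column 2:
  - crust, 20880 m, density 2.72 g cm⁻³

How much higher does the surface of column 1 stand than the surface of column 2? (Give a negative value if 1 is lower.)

For any compensation level in the mantle, the mantle terms cancel and isostasy reduces to e = (Σt_1 − Σt_2) − (Σ(ρt)_1 − Σ(ρt)_2) / ρ_m.
Σt_1 = 30623 m; Σt_2 = 20880 m; Σ(ρt)_1 = 82924.074; Σ(ρt)_2 = 56793.6 (in m·g cm⁻³).
e = (30623 − 20880) − (82924.074 − 56793.6) / 3.31 = 1850 m.

1850 m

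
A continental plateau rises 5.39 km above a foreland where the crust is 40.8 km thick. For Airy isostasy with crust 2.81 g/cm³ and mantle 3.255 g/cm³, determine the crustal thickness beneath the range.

80.2 km

Root depth r = h ρ_c / (ρ_m − ρ_c) = 5.39 km × 2.81 / 0.445 = 34.04 km.
Total thickness = T + h + r = 40.8 km + 5.39 km + 34.04 km = 80.2 km.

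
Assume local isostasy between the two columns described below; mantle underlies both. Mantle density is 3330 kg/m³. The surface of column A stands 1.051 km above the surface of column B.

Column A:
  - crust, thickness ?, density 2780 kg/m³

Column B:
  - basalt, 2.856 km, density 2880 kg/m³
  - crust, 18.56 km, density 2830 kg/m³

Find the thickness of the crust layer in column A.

Take the compensation level at the base of the deeper column (depth z_c below the surface of column A) and equate Σ ρ_i t_i down to z_c; mantle fills any gap and the z_c terms cancel.
Column A: x×2780 + (z_c − 0 − x)×3330
Column B: 1.051×0 + 2.856×2880 + 18.56×2830 + (z_c − 1.051 − 21.416)×3330
The z_c×3330 term appears on both sides and cancels. Collect the known terms of each column as K = Σ(ρt)_known − 3330 × (depth of known layers): K_A = 0 − 3330×0 = 0; K_B = 60750.08 − 3330×(1.051 + 21.416) = −14065.03.
Balance: K_A − x×(3330 − 2780) = K_B, so x = (K_A − K_B)/(3330 − 2780) = 14065/550 = 25.6 km.

25.6 km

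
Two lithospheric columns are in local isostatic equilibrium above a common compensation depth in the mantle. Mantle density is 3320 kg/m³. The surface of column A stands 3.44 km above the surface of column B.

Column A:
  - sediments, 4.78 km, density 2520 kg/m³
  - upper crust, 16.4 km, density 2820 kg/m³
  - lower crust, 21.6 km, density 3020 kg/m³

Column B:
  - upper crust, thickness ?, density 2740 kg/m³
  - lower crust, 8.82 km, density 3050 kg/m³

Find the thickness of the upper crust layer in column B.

Take the compensation level at the base of the deeper column (depth z_c below the surface of column A) and equate Σ ρ_i t_i down to z_c; mantle fills any gap and the z_c terms cancel.
Column A: 4.78×2520 + 16.4×2820 + 21.6×3020 + (z_c − 42.78)×3320
Column B: 3.44×0 + x×2740 + 8.82×3050 + (z_c − 3.44 − 8.82 − x)×3320
The z_c×3320 term appears on both sides and cancels. Collect the known terms of each column as K = Σ(ρt)_known − 3320 × (depth of known layers): K_A = 123525.6 − 3320×42.78 = −18504; K_B = 26901 − 3320×(3.44 + 8.82) = −13802.2.
Balance: K_A = K_B − x×(3320 − 2740), so x = (K_B − K_A)/(3320 − 2740) = 4701.8/580 = 8.11 km.

8.11 km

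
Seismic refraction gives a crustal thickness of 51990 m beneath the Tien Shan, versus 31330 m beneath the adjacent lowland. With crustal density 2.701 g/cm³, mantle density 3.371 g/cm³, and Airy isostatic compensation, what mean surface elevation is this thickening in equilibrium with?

4110 m

Excess crust Δ = 51990 m − 31330 m = 20660 m, split between elevation h and root r with h + r = Δ.
Airy balance ρ_c h = (ρ_m − ρ_c) r gives r = h ρ_c/(ρ_m − ρ_c), so h (1 + ρ_c/(ρ_m − ρ_c)) = Δ, i.e. h = Δ (ρ_m − ρ_c)/ρ_m.
h = 20660 m × 0.67/3.371 = 4110 m.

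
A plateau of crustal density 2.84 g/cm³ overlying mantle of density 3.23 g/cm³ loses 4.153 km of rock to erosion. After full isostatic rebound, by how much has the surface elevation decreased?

Rebound u = e ρ_c/ρ_m = 4.153 km × 2.84/3.23 = 3.652 km.
Net surface drop = e − u = 4.153 km − 3.652 km = e (ρ_m − ρ_c)/ρ_m = 0.501 km.

0.501 km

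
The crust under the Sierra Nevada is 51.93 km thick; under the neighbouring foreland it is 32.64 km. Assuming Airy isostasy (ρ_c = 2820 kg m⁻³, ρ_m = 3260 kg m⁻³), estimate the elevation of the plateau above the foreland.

2.6 km

Excess crust Δ = 51.93 km − 32.64 km = 19.29 km, split between elevation h and root r with h + r = Δ.
Airy balance ρ_c h = (ρ_m − ρ_c) r gives r = h ρ_c/(ρ_m − ρ_c), so h (1 + ρ_c/(ρ_m − ρ_c)) = Δ, i.e. h = Δ (ρ_m − ρ_c)/ρ_m.
h = 19.29 km × 440/3260 = 2.6 km.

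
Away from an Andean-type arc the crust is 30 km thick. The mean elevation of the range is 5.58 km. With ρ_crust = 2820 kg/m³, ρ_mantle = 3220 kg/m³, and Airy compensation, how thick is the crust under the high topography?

74.9 km

Root depth r = h ρ_c / (ρ_m − ρ_c) = 5.58 km × 2820 / 400 = 39.34 km.
Total thickness = T + h + r = 30 km + 5.58 km + 39.34 km = 74.9 km.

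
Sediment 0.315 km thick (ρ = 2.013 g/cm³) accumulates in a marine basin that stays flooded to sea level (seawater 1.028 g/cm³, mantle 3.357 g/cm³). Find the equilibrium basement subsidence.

Submarine loading: the sediment displaces seawater, and the subsidence is in turn flooded, so s (ρ_m − ρ_w) = t (ρ_sed − ρ_w).
s = 0.315 km × (2.013 − 1.028) / (3.357 − 1.028) = 0.133 km.

0.133 km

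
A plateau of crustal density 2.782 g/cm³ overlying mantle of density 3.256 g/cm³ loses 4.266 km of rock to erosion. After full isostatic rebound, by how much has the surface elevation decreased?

0.621 km

Rebound u = e ρ_c/ρ_m = 4.266 km × 2.782/3.256 = 3.645 km.
Net surface drop = e − u = 4.266 km − 3.645 km = e (ρ_m − ρ_c)/ρ_m = 0.621 km.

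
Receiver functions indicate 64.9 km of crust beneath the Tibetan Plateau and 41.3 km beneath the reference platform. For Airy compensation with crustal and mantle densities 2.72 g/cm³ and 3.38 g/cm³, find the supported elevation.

Excess crust Δ = 64.9 km − 41.3 km = 23.6 km, split between elevation h and root r with h + r = Δ.
Airy balance ρ_c h = (ρ_m − ρ_c) r gives r = h ρ_c/(ρ_m − ρ_c), so h (1 + ρ_c/(ρ_m − ρ_c)) = Δ, i.e. h = Δ (ρ_m − ρ_c)/ρ_m.
h = 23.6 km × 0.66/3.38 = 4.61 km.

4.61 km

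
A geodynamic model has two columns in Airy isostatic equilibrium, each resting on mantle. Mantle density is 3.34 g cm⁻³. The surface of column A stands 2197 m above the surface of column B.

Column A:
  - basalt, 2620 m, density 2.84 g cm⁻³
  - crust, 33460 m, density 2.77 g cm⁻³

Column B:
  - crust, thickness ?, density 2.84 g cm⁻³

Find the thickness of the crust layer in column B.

26100 m

Take the compensation level at the base of the deeper column (depth z_c below the surface of column A) and equate Σ ρ_i t_i down to z_c; mantle fills any gap and the z_c terms cancel.
Column A: 2620×2.84 + 33460×2.77 + (z_c − 36080)×3.34
Column B: 2197×0 + x×2.84 + (z_c − 2197 − 0 − x)×3.34
The z_c×3.34 term appears on both sides and cancels. Collect the known terms of each column as K = Σ(ρt)_known − 3.34 × (depth of known layers): K_A = 100125 − 3.34×36080 = −20382.2; K_B = 0 − 3.34×(2197 + 0) = −7337.98.
Balance: K_A = K_B − x×(3.34 − 2.84), so x = (K_B − K_A)/(3.34 − 2.84) = 13044.2/0.5 = 26100 m.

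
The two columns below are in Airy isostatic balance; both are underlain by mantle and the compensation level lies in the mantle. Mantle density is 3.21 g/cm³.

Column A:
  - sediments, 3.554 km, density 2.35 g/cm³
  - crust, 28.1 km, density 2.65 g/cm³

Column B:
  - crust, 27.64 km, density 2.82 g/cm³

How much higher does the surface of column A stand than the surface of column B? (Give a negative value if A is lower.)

2.5 km

For any compensation level in the mantle, the mantle terms cancel and isostasy reduces to e = (Σt_A − Σt_B) − (Σ(ρt)_A − Σ(ρt)_B) / ρ_m.
Σt_A = 31.654 km; Σt_B = 27.64 km; Σ(ρt)_A = 82.8169; Σ(ρt)_B = 77.9448 (in km·g/cm³).
e = (31.654 − 27.64) − (82.8169 − 77.9448) / 3.21 = 2.5 km.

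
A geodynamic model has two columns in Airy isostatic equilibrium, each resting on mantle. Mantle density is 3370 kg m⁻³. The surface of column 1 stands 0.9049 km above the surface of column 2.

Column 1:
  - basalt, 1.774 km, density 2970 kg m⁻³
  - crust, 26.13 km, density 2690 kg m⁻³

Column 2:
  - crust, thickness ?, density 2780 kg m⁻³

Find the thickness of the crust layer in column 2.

26.1 km

Take the compensation level at the base of the deeper column (depth z_c below the surface of column 1) and equate Σ ρ_i t_i down to z_c; mantle fills any gap and the z_c terms cancel.
Column 1: 1.774×2970 + 26.13×2690 + (z_c − 27.904)×3370
Column 2: 0.9049×0 + x×2780 + (z_c − 0.9049 − 0 − x)×3370
The z_c×3370 term appears on both sides and cancels. Collect the known terms of each column as K = Σ(ρt)_known − 3370 × (depth of known layers): K_1 = 75558.48 − 3370×27.904 = −18478; K_2 = 0 − 3370×(0.9049 + 0) = −3049.513.
Balance: K_1 = K_2 − x×(3370 − 2780), so x = (K_2 − K_1)/(3370 − 2780) = 15428.5/590 = 26.1 km.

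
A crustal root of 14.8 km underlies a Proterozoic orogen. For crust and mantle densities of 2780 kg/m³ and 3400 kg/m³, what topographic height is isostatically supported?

3.3 km

Isostatic balance requires: ρ_c h = (ρ_m − ρ_c) r.
h = r (ρ_m − ρ_c) / ρ_c = 14.8 km × (3400 − 2780) / 2780 = 3.3 km.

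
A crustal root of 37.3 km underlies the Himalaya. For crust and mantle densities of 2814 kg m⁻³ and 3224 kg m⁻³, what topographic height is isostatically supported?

By Archimedes' principle applied to the lithosphere: ρ_c h = (ρ_m − ρ_c) r.
h = r (ρ_m − ρ_c) / ρ_c = 37.3 km × (3224 − 2814) / 2814 = 5.43 km.

5.43 km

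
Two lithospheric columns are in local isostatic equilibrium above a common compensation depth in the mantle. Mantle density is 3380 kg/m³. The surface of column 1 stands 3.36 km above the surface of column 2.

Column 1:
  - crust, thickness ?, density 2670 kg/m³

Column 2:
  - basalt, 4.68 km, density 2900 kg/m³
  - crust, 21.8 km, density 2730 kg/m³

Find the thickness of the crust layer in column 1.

39.1 km

Take the compensation level at the base of the deeper column (depth z_c below the surface of column 1) and equate Σ ρ_i t_i down to z_c; mantle fills any gap and the z_c terms cancel.
Column 1: x×2670 + (z_c − 0 − x)×3380
Column 2: 3.36×0 + 4.68×2900 + 21.8×2730 + (z_c − 3.36 − 26.48)×3380
The z_c×3380 term appears on both sides and cancels. Collect the known terms of each column as K = Σ(ρt)_known − 3380 × (depth of known layers): K_1 = 0 − 3380×0 = 0; K_2 = 73086 − 3380×(3.36 + 26.48) = −27773.2.
Balance: K_1 − x×(3380 − 2670) = K_2, so x = (K_1 − K_2)/(3380 − 2670) = 27773.2/710 = 39.1 km.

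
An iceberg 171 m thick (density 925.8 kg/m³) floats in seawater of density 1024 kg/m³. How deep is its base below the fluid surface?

Draft d = t ρ_obj/ρ_fluid = 171 m × 925.8/1024 = 155 m.

155 m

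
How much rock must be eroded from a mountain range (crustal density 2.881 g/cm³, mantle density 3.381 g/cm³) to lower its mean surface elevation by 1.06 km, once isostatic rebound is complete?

7.17 km

Net drop Δ = e − u = e − e ρ_c/ρ_m = e (ρ_m − ρ_c)/ρ_m.
e = Δ ρ_m/(ρ_m − ρ_c) = 1.06 km × 3.381/0.5 = 7.17 km.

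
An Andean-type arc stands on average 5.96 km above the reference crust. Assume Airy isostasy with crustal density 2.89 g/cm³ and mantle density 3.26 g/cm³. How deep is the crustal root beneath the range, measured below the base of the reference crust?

46.6 km

In Airy isostatic equilibrium: the weight of the topography is balanced by the buoyancy of the root, ρ_c h = (ρ_m − ρ_c) r.
r = h · ρ_c / (ρ_m − ρ_c) = 5.96 km × 2.89 / (3.26 − 2.89) = 46.6 km.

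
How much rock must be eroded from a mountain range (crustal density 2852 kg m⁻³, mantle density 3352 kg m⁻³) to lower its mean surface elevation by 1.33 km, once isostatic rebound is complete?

8.92 km

Net drop Δ = e − u = e − e ρ_c/ρ_m = e (ρ_m − ρ_c)/ρ_m.
e = Δ ρ_m/(ρ_m − ρ_c) = 1.33 km × 3352/500 = 8.92 km.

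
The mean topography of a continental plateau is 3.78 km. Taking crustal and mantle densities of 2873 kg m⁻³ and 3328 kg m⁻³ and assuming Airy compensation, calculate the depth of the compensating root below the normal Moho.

23.9 km

Equating mass per unit area of the two columns: the weight of the topography is balanced by the buoyancy of the root, ρ_c h = (ρ_m − ρ_c) r.
r = h · ρ_c / (ρ_m − ρ_c) = 3.78 km × 2873 / (3328 − 2873) = 23.9 km.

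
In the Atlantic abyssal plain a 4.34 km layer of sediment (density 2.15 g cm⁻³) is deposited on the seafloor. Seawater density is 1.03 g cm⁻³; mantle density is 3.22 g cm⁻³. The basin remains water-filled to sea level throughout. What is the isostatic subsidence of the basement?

2.22 km

Submarine loading: the sediment displaces seawater, and the subsidence is in turn flooded, so s (ρ_m − ρ_w) = t (ρ_sed − ρ_w).
s = 4.34 km × (2.15 − 1.03) / (3.22 − 1.03) = 2.22 km.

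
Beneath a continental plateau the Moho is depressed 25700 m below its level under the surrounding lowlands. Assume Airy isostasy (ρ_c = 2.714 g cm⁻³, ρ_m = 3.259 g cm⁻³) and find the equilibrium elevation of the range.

In Airy isostatic equilibrium: ρ_c h = (ρ_m − ρ_c) r.
h = r (ρ_m − ρ_c) / ρ_c = 25700 m × (3.259 − 2.714) / 2.714 = 5160 m.

5160 m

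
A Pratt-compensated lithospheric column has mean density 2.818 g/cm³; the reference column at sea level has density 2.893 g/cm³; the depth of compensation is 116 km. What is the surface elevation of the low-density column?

ρ_ref D = ρ (D + h) → h = D (ρ_ref − ρ)/ρ.
h = 116 km × (2.893 − 2.818)/2.818 = 3.09 km.

3.09 km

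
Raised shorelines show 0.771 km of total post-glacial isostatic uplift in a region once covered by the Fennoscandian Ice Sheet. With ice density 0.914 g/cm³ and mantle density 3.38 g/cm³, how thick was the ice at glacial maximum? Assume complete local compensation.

u = t ρ_ice/ρ_m → t = u ρ_m/ρ_ice = 0.771 km × 3.38/0.914 = 2.85 km.

2.85 km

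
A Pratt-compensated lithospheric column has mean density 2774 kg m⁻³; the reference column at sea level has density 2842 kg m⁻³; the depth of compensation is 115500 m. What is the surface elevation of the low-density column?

ρ_ref D = ρ (D + h) → h = D (ρ_ref − ρ)/ρ.
h = 115500 m × (2842 − 2774)/2774 = 2830 m.

2830 m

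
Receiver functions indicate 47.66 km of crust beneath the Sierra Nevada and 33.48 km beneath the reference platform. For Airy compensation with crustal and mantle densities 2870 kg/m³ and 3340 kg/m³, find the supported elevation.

Excess crust Δ = 47.66 km − 33.48 km = 14.18 km, split between elevation h and root r with h + r = Δ.
Airy balance ρ_c h = (ρ_m − ρ_c) r gives r = h ρ_c/(ρ_m − ρ_c), so h (1 + ρ_c/(ρ_m − ρ_c)) = Δ, i.e. h = Δ (ρ_m − ρ_c)/ρ_m.
h = 14.18 km × 470/3340 = 2 km.

2 km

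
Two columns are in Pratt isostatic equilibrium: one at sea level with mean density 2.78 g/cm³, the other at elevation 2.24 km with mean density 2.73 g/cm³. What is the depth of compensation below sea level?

ρ_ref D = ρ (D + h) → D (ρ_ref − ρ) = ρ h.
D = ρ h/(ρ_ref − ρ) = 2.73 × 2.24 km/(2.78 − 2.73) = 122 km.

122 km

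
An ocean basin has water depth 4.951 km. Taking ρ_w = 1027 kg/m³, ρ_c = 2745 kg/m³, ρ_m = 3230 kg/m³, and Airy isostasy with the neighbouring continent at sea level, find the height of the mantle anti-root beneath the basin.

17.5 km

For local isostatic compensation: replacing crust with seawater at the top is compensated by replacing crust with mantle at the base: d (ρ_c − ρ_w) = a (ρ_m − ρ_c).
a = d (ρ_c − ρ_w)/(ρ_m − ρ_c) = 4.951 km × 1718/485 = 17.5 km.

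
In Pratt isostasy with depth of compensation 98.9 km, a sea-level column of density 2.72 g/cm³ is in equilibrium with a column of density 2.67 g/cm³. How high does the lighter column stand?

ρ_ref D = ρ (D + h) → h = D (ρ_ref − ρ)/ρ.
h = 98.9 km × (2.72 − 2.67)/2.67 = 1.85 km.

1.85 km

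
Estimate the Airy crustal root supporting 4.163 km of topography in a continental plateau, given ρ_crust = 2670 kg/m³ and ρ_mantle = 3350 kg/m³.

Isostatic balance requires: the weight of the topography is balanced by the buoyancy of the root, ρ_c h = (ρ_m − ρ_c) r.
r = h · ρ_c / (ρ_m − ρ_c) = 4.163 km × 2670 / (3350 − 2670) = 16.3 km.

16.3 km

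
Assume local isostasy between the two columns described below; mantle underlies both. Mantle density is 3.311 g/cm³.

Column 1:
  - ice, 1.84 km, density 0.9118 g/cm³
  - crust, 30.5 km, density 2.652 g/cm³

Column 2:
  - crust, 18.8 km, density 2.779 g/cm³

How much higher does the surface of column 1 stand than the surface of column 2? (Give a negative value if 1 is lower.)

For any compensation level in the mantle, the mantle terms cancel and isostasy reduces to e = (Σt_1 − Σt_2) − (Σ(ρt)_1 − Σ(ρt)_2) / ρ_m.
Σt_1 = 32.34 km; Σt_2 = 18.8 km; Σ(ρt)_1 = 82.563712; Σ(ρt)_2 = 52.2452 (in km·g/cm³).
e = (32.34 − 18.8) − (82.563712 − 52.2452) / 3.311 = 4.38 km.

4.38 km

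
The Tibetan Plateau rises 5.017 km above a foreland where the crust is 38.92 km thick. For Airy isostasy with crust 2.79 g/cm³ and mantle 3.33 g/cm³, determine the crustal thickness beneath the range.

69.9 km

Root depth r = h ρ_c / (ρ_m − ρ_c) = 5.017 km × 2.79 / 0.54 = 25.92 km.
Total thickness = T + h + r = 38.92 km + 5.017 km + 25.92 km = 69.9 km.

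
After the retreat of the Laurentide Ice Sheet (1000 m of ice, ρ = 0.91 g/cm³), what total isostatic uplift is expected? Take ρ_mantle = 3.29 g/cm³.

277 m

Removing the load lets mantle flow back in; uplift u satisfies ρ_ice t = ρ_m u.
u = t ρ_ice/ρ_m = 1000 m × 0.91/3.29 = 277 m.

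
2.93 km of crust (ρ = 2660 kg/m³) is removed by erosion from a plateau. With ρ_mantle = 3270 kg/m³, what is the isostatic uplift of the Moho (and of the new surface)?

2.38 km

Unloading: uplift u = e ρ_c/ρ_m = 2.93 km × 2660/3270 = 2.38 km.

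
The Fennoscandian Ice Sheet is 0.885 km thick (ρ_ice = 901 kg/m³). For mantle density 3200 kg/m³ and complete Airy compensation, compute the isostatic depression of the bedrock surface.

Equating mass per unit area of the two columns: the ice load ρ_ice t is balanced by mantle displaced below, ρ_m s.
s = t ρ_ice / ρ_m = 0.885 km × 901/3200 = 0.249 km.

0.249 km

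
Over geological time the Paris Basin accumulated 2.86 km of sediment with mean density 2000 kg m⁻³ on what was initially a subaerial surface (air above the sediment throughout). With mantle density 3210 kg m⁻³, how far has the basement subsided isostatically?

1.78 km

Subaerial load: s = t ρ_sed / ρ_m = 2.86 km × 2000/3210 = 1.78 km.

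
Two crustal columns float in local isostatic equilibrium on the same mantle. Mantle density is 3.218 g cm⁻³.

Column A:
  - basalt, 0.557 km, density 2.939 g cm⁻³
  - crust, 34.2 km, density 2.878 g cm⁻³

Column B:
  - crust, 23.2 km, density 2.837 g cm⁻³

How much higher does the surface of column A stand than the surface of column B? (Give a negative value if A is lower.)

For any compensation level in the mantle, the mantle terms cancel and isostasy reduces to e = (Σt_A − Σt_B) − (Σ(ρt)_A − Σ(ρt)_B) / ρ_m.
Σt_A = 34.757 km; Σt_B = 23.2 km; Σ(ρt)_A = 100.064623; Σ(ρt)_B = 65.8184 (in km·g cm⁻³).
e = (34.757 − 23.2) − (100.064623 − 65.8184) / 3.218 = 0.915 km.

0.915 km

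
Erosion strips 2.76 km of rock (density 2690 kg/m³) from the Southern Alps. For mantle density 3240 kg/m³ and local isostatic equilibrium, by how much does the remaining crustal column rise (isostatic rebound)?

2.29 km

Unloading: uplift u = e ρ_c/ρ_m = 2.76 km × 2690/3240 = 2.29 km.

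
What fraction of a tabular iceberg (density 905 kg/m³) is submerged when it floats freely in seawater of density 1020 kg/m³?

0.887

Submerged fraction = ρ_obj/ρ_fluid = 905/1020 = 0.887.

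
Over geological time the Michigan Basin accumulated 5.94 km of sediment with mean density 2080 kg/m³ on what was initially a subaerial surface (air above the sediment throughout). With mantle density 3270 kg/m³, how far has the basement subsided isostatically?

3.78 km

Subaerial load: s = t ρ_sed / ρ_m = 5.94 km × 2080/3270 = 3.78 km.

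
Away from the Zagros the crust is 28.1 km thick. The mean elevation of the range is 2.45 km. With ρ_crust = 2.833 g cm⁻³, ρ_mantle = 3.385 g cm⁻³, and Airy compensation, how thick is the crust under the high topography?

Root depth r = h ρ_c / (ρ_m − ρ_c) = 2.45 km × 2.833 / 0.552 = 12.57 km.
Total thickness = T + h + r = 28.1 km + 2.45 km + 12.57 km = 43.1 km.

43.1 km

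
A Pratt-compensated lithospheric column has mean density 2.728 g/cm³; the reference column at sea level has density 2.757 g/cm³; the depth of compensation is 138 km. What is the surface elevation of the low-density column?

ρ_ref D = ρ (D + h) → h = D (ρ_ref − ρ)/ρ.
h = 138 km × (2.757 − 2.728)/2.728 = 1.47 km.

1.47 km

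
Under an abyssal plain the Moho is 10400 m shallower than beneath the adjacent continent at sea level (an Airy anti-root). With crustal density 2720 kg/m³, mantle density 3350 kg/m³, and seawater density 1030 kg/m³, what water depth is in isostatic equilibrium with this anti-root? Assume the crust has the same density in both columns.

Replacing a thickness d of crust by seawater at the top must be balanced by replacing crust with mantle at the base: d (ρ_c − ρ_w) = a (ρ_m − ρ_c).
d = a (ρ_m − ρ_c)/(ρ_c − ρ_w) = 10400 m × 630/1690 = 3880 m.

3880 m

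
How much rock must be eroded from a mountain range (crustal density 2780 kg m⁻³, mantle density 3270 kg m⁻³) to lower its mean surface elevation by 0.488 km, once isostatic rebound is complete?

Net drop Δ = e − u = e − e ρ_c/ρ_m = e (ρ_m − ρ_c)/ρ_m.
e = Δ ρ_m/(ρ_m − ρ_c) = 0.488 km × 3270/490 = 3.26 km.

3.26 km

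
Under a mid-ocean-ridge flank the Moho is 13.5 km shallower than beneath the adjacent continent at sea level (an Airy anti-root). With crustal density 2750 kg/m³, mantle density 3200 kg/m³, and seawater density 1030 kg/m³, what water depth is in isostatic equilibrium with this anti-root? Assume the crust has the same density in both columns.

Replacing a thickness d of crust by seawater at the top must be balanced by replacing crust with mantle at the base: d (ρ_c − ρ_w) = a (ρ_m − ρ_c).
d = a (ρ_m − ρ_c)/(ρ_c − ρ_w) = 13.5 km × 450/1720 = 3.53 km.

3.53 km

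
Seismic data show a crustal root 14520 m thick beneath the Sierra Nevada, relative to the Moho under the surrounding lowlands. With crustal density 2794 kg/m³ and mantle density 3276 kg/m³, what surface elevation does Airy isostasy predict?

2500 m

By Archimedes' principle applied to the lithosphere: ρ_c h = (ρ_m − ρ_c) r.
h = r (ρ_m − ρ_c) / ρ_c = 14520 m × (3276 − 2794) / 2794 = 2500 m.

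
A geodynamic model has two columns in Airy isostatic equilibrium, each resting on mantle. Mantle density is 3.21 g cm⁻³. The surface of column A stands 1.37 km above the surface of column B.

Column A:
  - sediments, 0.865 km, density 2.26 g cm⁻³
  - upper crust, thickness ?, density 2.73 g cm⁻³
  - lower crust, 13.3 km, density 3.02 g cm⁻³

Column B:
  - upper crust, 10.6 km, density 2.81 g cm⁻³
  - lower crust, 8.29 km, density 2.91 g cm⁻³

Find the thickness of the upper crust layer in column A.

16.2 km

Take the compensation level at the base of the deeper column (depth z_c below the surface of column A) and equate Σ ρ_i t_i down to z_c; mantle fills any gap and the z_c terms cancel.
Column A: 0.865×2.26 + x×2.73 + 13.3×3.02 + (z_c − 14.165 − x)×3.21
Column B: 1.37×0 + 10.6×2.81 + 8.29×2.91 + (z_c − 1.37 − 18.89)×3.21
The z_c×3.21 term appears on both sides and cancels. Collect the known terms of each column as K = Σ(ρt)_known − 3.21 × (depth of known layers): K_A = 42.1209 − 3.21×14.165 = −3.34875; K_B = 53.9099 − 3.21×(1.37 + 18.89) = −11.1247.
Balance: K_A − x×(3.21 − 2.73) = K_B, so x = (K_A − K_B)/(3.21 − 2.73) = 7.77595/0.48 = 16.2 km.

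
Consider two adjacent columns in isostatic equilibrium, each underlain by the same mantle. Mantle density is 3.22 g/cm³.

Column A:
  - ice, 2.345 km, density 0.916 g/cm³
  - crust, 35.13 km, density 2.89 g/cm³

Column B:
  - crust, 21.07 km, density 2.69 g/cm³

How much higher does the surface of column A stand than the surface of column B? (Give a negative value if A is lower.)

For any compensation level in the mantle, the mantle terms cancel and isostasy reduces to e = (Σt_A − Σt_B) − (Σ(ρt)_A − Σ(ρt)_B) / ρ_m.
Σt_A = 37.475 km; Σt_B = 21.07 km; Σ(ρt)_A = 103.67372; Σ(ρt)_B = 56.6783 (in km·g/cm³).
e = (37.475 − 21.07) − (103.67372 − 56.6783) / 3.22 = 1.81 km.

1.81 km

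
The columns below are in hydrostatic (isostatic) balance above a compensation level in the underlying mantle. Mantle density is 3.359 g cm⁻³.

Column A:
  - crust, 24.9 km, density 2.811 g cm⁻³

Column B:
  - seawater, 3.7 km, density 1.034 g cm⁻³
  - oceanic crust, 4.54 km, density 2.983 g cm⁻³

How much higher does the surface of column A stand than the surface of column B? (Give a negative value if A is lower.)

0.993 km

For any compensation level in the mantle, the mantle terms cancel and isostasy reduces to e = (Σt_A − Σt_B) − (Σ(ρt)_A − Σ(ρt)_B) / ρ_m.
Σt_A = 24.9 km; Σt_B = 8.24 km; Σ(ρt)_A = 69.9939; Σ(ρt)_B = 17.36862 (in km·g cm⁻³).
e = (24.9 − 8.24) − (69.9939 − 17.36862) / 3.359 = 0.993 km.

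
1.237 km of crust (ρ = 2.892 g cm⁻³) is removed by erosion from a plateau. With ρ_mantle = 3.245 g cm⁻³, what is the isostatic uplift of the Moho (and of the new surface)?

1.1 km

Unloading: uplift u = e ρ_c/ρ_m = 1.237 km × 2.892/3.245 = 1.1 km.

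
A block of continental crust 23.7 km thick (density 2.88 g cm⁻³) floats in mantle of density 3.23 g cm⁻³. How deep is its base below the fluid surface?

21.1 km

Draft d = t ρ_obj/ρ_fluid = 23.7 km × 2.88/3.23 = 21.1 km.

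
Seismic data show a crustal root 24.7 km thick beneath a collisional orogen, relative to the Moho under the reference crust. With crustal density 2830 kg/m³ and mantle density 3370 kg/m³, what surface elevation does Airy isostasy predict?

4.71 km

In Airy isostatic equilibrium: ρ_c h = (ρ_m − ρ_c) r.
h = r (ρ_m − ρ_c) / ρ_c = 24.7 km × (3370 − 2830) / 2830 = 4.71 km.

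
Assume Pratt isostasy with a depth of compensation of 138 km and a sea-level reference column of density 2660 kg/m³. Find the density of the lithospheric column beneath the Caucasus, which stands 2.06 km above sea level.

2620 kg/m³

Pratt balance: ρ_ref D = ρ (D + h).
ρ = ρ_ref D/(D + h) = 2660 × 138 km/(138 km + 2.06 km) = 2620 kg/m³.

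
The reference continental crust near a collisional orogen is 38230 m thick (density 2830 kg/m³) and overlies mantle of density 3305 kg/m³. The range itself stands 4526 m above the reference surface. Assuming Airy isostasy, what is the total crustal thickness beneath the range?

69700 m

Root depth r = h ρ_c / (ρ_m − ρ_c) = 4526 m × 2830 / 475 = 26970 m.
Total thickness = T + h + r = 38230 m + 4526 m + 26970 m = 69700 m.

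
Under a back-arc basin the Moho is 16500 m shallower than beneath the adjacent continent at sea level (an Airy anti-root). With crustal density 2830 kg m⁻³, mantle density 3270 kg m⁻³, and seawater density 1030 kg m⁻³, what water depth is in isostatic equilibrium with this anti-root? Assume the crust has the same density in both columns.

4030 m

Replacing a thickness d of crust by seawater at the top must be balanced by replacing crust with mantle at the base: d (ρ_c − ρ_w) = a (ρ_m − ρ_c).
d = a (ρ_m − ρ_c)/(ρ_c − ρ_w) = 16500 m × 440/1800 = 4030 m.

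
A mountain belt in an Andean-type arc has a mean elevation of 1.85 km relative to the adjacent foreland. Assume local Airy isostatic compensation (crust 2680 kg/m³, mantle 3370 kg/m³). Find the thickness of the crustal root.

In Airy isostatic equilibrium: the weight of the topography is balanced by the buoyancy of the root, ρ_c h = (ρ_m − ρ_c) r.
r = h · ρ_c / (ρ_m − ρ_c) = 1.85 km × 2680 / (3370 − 2680) = 7.19 km.

7.19 km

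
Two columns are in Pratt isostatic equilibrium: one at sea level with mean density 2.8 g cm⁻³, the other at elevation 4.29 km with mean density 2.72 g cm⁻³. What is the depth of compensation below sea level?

ρ_ref D = ρ (D + h) → D (ρ_ref − ρ) = ρ h.
D = ρ h/(ρ_ref − ρ) = 2.72 × 4.29 km/(2.8 − 2.72) = 146 km.

146 km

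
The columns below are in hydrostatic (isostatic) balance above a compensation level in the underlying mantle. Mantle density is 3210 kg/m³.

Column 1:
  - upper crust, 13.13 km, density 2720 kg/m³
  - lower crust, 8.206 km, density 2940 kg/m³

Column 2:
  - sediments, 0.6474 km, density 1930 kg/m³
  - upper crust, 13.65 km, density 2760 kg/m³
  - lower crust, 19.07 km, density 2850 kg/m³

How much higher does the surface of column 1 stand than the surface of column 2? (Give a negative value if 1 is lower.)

For any compensation level in the mantle, the mantle terms cancel and isostasy reduces to e = (Σt_1 − Σt_2) − (Σ(ρt)_1 − Σ(ρt)_2) / ρ_m.
Σt_1 = 21.336 km; Σt_2 = 33.3674 km; Σ(ρt)_1 = 59839.24; Σ(ρt)_2 = 93272.982 (in km·kg/m³).
e = (21.336 − 33.3674) − (59839.24 − 93272.982) / 3210 = −1.62 km.

−1.62 km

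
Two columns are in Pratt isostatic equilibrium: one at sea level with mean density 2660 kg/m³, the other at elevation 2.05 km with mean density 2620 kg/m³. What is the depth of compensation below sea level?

ρ_ref D = ρ (D + h) → D (ρ_ref − ρ) = ρ h.
D = ρ h/(ρ_ref − ρ) = 2620 × 2.05 km/(2660 − 2620) = 134 km.

134 km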